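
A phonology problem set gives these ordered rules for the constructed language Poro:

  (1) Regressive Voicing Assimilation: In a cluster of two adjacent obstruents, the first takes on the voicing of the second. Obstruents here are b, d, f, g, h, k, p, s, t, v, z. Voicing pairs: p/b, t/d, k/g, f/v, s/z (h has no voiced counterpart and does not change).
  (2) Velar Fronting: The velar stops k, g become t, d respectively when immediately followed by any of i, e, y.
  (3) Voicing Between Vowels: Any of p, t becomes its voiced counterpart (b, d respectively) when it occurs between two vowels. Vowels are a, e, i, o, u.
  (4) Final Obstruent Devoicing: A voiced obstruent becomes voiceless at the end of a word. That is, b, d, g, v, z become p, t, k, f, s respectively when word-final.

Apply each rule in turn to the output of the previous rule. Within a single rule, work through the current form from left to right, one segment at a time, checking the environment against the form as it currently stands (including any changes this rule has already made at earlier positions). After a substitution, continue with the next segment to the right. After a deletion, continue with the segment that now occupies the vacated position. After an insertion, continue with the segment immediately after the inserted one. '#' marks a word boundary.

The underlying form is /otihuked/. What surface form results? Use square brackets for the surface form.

(1) Regressive Voicing Assimilation: no change — [otihuked]
(2) Velar Fronting: [otihuked] → [otihuted]
(3) Voicing Between Vowels: [otihuted] → [odihuded]
(4) Final Obstruent Devoicing: [odihuded] → [odihudet]

[odihudet]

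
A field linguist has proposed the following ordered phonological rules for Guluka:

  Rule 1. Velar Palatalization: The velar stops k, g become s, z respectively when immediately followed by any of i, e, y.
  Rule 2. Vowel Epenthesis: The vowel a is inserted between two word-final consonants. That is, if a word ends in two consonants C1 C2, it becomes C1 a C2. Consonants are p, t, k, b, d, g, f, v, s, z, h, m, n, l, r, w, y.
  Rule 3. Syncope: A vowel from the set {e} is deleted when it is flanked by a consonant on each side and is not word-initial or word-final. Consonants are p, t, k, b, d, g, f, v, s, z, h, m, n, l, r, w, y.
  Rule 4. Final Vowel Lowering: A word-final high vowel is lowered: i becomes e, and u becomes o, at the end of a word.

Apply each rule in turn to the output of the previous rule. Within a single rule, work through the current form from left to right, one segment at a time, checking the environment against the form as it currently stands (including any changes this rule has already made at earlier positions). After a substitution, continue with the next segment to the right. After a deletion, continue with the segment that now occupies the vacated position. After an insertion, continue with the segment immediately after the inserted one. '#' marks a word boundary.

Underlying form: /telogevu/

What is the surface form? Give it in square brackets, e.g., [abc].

[tlozvo]

Rule 1 Velar Palatalization: [telogevu] → [telozevu]
Rule 2 Vowel Epenthesis: no change — [telozevu]
Rule 3 Syncope: [telozevu] → [tlozvu]
Rule 4 Final Vowel Lowering: [tlozvu] → [tlozvo]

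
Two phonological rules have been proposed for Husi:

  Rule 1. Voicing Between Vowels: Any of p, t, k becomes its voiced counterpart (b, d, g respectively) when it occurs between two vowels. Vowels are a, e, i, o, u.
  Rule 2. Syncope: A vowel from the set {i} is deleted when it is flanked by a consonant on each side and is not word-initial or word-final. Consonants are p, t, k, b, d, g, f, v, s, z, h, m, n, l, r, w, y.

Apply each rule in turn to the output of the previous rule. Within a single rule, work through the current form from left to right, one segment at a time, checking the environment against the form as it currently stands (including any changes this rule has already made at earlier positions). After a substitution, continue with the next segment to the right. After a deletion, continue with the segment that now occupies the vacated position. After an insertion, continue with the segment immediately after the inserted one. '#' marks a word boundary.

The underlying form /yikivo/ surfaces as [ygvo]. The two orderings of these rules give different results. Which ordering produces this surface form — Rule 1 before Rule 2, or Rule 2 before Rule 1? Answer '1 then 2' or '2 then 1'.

Order 1 then 2:
  1 Voicing Between Vowels: [yikivo] → [yigivo]
  2 Syncope: [yigivo] → [ygvo]
  result: [ygvo]
Order 2 then 1:
  2 Syncope: [yikivo] → [ykvo]
  1 Voicing Between Vowels: no change — [ykvo]
  result: [ykvo]

1 then 2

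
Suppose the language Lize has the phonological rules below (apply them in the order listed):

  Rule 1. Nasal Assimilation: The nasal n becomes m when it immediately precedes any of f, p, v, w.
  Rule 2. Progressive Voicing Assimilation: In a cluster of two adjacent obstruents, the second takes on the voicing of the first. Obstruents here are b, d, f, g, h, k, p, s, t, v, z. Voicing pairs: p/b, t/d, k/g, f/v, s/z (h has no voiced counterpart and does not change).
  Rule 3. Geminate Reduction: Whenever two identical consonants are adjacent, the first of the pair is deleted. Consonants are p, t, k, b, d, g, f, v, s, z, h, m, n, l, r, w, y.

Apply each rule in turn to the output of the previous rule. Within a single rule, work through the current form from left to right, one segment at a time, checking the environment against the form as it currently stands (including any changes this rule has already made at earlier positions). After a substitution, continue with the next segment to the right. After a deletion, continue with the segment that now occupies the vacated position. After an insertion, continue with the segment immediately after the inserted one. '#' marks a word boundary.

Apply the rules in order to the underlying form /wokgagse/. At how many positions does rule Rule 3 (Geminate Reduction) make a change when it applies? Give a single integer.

Rule 1 Nasal Assimilation: no change — [wokgagse]
Rule 2 Progressive Voicing Assimilation: [wokgagse] → [wokkagze]
Rule 3 Geminate Reduction: [wokkagze] → [wokagze]
Rule Rule 3 changed 1 position(s).

1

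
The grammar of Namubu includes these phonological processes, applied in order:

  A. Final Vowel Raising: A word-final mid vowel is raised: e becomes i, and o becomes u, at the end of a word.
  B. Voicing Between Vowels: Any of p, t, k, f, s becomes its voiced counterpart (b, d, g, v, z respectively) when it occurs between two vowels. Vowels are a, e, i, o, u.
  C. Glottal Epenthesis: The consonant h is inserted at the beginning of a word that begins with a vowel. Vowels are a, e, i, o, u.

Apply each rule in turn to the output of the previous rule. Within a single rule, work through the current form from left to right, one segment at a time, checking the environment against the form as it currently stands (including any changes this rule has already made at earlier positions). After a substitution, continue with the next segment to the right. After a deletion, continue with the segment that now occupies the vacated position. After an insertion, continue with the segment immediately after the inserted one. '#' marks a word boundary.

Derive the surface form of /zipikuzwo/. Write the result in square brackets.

A Final Vowel Raising: [zipikuzwo] → [zipikuzwu]
B Voicing Between Vowels: [zipikuzwu] → [zibiguzwu]
C Glottal Epenthesis: no change — [zibiguzwu]

[zibiguzwu]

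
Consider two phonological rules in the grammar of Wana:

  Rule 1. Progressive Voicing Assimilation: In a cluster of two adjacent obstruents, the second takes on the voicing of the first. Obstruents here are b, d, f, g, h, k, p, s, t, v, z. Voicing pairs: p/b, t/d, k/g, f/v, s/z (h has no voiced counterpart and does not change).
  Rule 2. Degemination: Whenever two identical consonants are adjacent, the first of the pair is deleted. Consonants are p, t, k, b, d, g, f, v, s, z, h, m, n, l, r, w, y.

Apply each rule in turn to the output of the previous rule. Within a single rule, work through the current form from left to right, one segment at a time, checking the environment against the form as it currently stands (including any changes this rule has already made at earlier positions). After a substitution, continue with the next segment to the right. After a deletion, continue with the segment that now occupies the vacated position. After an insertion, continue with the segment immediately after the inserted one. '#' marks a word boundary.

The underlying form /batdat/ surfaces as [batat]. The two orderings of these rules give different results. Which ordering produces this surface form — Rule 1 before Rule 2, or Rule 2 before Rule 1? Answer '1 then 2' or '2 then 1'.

Order 1 then 2:
  1 Progressive Voicing Assimilation: [batdat] → [battat]
  2 Degemination: [battat] → [batat]
  result: [batat]
Order 2 then 1:
  2 Degemination: no change — [batdat]
  1 Progressive Voicing Assimilation: [batdat] → [battat]
  result: [battat]

1 then 2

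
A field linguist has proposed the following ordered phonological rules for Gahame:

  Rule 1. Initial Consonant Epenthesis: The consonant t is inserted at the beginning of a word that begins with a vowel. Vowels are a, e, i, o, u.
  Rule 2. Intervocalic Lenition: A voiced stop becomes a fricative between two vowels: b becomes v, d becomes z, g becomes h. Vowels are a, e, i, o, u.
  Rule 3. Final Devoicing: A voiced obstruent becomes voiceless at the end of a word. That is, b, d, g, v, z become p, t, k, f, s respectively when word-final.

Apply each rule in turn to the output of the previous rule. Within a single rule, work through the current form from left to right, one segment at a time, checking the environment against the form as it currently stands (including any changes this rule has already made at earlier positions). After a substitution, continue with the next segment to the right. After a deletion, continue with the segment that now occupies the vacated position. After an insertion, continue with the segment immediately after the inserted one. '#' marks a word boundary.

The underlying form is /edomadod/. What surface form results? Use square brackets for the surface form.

[tezomazot]

Rule 1 Initial Consonant Epenthesis: [edomadod] → [tedomadod]
Rule 2 Intervocalic Lenition: [tedomadod] → [tezomazod]
Rule 3 Final Devoicing: [tezomazod] → [tezomazot]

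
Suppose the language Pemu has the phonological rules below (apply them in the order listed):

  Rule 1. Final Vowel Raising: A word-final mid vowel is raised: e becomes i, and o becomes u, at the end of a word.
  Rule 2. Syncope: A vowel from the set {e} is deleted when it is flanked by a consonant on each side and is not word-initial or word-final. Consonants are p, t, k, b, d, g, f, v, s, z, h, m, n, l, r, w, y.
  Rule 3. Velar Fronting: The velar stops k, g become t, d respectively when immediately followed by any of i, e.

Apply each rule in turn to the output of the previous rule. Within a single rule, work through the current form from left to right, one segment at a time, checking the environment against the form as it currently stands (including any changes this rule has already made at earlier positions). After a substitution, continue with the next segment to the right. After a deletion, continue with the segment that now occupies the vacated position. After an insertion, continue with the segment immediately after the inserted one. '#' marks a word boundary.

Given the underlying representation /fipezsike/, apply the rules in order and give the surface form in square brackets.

Rule 1 Final Vowel Raising: [fipezsike] → [fipezsiki]
Rule 2 Syncope: [fipezsiki] → [fipzsiki]
Rule 3 Velar Fronting: [fipzsiki] → [fipzsiti]

[fipzsiti]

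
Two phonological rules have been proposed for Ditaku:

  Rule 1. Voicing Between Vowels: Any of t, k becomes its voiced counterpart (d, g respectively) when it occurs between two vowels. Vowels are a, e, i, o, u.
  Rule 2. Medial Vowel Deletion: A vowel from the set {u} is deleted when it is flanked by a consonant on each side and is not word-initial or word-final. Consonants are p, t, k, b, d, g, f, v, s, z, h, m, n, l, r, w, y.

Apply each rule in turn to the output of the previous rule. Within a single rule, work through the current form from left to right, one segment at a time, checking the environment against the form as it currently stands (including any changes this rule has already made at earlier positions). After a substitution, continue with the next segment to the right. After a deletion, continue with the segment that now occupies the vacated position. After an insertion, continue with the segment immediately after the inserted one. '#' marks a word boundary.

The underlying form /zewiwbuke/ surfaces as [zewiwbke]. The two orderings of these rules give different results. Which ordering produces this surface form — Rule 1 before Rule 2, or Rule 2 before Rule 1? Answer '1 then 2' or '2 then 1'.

Order 1 then 2:
  1 Voicing Between Vowels: [zewiwbuke] → [zewiwbuge]
  2 Medial Vowel Deletion: [zewiwbuge] → [zewiwbge]
  result: [zewiwbge]
Order 2 then 1:
  2 Medial Vowel Deletion: [zewiwbuke] → [zewiwbke]
  1 Voicing Between Vowels: no change — [zewiwbke]
  result: [zewiwbke]

2 then 1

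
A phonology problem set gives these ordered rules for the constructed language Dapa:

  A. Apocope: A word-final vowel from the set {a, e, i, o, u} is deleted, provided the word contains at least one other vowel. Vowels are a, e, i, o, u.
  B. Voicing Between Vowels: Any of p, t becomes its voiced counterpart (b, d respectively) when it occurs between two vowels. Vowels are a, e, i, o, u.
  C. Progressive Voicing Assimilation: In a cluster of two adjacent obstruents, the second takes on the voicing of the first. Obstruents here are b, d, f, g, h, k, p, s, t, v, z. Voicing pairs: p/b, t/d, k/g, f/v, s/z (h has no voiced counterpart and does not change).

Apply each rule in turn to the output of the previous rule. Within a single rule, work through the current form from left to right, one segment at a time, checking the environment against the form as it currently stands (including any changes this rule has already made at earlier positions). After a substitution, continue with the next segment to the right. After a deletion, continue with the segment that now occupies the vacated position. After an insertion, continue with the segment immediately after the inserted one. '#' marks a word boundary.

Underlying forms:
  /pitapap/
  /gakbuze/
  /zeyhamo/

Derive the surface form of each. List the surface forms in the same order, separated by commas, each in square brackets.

/pitapap/:
  A Apocope: no change — [pitapap]
  B Voicing Between Vowels: [pitapap] → [pidabap]
  C Progressive Voicing Assimilation: no change — [pidabap]
/gakbuze/:
  A Apocope: [gakbuze] → [gakbuz]
  B Voicing Between Vowels: no change — [gakbuz]
  C Progressive Voicing Assimilation: [gakbuz] → [gakpuz]
/zeyhamo/:
  A Apocope: [zeyhamo] → [zeyham]
  B Voicing Between Vowels: no change — [zeyham]
  C Progressive Voicing Assimilation: no change — [zeyham]

[pidabap], [gakpuz], [zeyham]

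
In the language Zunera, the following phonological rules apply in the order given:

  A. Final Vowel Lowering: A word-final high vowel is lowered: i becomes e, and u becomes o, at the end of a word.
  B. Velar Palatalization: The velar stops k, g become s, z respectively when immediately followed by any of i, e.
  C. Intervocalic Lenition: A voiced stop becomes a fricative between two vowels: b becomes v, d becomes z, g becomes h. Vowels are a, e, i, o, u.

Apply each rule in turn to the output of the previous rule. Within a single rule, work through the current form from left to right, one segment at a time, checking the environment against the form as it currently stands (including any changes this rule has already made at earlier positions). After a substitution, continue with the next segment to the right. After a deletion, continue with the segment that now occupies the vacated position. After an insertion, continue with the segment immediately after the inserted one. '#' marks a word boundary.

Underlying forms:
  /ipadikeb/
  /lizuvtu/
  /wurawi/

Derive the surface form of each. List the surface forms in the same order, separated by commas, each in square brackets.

[ipaziseb], [lizuvto], [wurawe]

/ipadikeb/:
  A Final Vowel Lowering: no change — [ipadikeb]
  B Velar Palatalization: [ipadikeb] → [ipadiseb]
  C Intervocalic Lenition: [ipadiseb] → [ipaziseb]
/lizuvtu/:
  A Final Vowel Lowering: [lizuvtu] → [lizuvto]
  B Velar Palatalization: no change — [lizuvto]
  C Intervocalic Lenition: no change — [lizuvto]
/wurawi/:
  A Final Vowel Lowering: [wurawi] → [wurawe]
  B Velar Palatalization: no change — [wurawe]
  C Intervocalic Lenition: no change — [wurawe]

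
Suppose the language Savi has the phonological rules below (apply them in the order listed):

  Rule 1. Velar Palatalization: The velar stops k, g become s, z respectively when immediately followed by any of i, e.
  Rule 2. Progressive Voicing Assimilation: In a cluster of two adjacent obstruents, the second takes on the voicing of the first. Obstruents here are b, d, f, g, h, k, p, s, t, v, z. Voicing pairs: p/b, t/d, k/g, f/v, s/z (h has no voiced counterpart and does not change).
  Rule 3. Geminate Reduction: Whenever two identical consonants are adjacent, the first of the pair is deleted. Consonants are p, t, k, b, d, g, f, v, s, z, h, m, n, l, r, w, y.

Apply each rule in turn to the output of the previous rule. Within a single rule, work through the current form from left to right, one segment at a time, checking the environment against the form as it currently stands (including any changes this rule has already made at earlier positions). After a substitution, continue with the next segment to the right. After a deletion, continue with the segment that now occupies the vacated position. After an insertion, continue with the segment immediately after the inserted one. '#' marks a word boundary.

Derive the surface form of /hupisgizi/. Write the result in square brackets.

Rule 1 Velar Palatalization: [hupisgizi] → [hupiszizi]
Rule 2 Progressive Voicing Assimilation: [hupiszizi] → [hupissizi]
Rule 3 Geminate Reduction: [hupissizi] → [hupisizi]

[hupisizi]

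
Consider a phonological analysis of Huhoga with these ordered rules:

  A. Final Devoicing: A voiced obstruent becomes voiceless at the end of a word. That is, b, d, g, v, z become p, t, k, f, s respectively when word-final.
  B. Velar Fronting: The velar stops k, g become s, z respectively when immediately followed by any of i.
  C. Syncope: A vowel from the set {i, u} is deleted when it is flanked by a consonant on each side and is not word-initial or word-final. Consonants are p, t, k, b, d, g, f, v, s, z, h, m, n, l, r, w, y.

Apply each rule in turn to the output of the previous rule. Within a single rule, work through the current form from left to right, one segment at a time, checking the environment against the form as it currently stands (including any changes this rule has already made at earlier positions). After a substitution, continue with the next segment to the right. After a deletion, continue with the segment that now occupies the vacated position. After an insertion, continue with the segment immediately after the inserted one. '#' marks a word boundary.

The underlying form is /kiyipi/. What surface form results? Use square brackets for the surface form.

A Final Devoicing: no change — [kiyipi]
B Velar Fronting: [kiyipi] → [siyipi]
C Syncope: [siyipi] → [sypi]

[sypi]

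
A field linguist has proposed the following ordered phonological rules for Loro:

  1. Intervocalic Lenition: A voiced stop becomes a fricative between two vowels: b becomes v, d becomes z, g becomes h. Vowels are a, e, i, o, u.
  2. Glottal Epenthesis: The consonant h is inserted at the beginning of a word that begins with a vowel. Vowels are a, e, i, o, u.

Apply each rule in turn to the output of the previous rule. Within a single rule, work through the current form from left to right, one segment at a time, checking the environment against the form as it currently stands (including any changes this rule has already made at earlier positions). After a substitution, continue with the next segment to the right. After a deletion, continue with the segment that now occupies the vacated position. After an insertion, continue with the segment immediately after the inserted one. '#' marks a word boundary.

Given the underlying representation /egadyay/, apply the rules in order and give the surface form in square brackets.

[hehadyay]

1 Intervocalic Lenition: [egadyay] → [ehadyay]
2 Glottal Epenthesis: [ehadyay] → [hehadyay]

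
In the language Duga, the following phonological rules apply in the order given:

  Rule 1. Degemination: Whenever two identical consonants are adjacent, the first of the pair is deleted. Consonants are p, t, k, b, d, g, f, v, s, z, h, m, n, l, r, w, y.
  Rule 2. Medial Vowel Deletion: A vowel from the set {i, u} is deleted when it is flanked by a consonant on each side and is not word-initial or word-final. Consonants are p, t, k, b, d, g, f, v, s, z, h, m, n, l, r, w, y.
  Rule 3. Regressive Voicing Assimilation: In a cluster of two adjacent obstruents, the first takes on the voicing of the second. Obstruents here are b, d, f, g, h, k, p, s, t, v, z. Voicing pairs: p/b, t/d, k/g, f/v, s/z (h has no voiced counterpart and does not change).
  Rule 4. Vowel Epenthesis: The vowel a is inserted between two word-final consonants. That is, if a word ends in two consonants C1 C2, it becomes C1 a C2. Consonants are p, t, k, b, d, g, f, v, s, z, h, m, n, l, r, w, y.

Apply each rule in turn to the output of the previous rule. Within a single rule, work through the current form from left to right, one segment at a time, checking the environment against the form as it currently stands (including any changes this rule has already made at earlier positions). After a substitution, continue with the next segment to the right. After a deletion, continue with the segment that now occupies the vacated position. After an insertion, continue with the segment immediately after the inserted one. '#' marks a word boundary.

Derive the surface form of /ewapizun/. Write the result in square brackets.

Rule 1 Degemination: no change — [ewapizun]
Rule 2 Medial Vowel Deletion: [ewapizun] → [ewapzn]
Rule 3 Regressive Voicing Assimilation: [ewapzn] → [ewabzn]
Rule 4 Vowel Epenthesis: [ewabzn] → [ewabzan]

[ewabzan]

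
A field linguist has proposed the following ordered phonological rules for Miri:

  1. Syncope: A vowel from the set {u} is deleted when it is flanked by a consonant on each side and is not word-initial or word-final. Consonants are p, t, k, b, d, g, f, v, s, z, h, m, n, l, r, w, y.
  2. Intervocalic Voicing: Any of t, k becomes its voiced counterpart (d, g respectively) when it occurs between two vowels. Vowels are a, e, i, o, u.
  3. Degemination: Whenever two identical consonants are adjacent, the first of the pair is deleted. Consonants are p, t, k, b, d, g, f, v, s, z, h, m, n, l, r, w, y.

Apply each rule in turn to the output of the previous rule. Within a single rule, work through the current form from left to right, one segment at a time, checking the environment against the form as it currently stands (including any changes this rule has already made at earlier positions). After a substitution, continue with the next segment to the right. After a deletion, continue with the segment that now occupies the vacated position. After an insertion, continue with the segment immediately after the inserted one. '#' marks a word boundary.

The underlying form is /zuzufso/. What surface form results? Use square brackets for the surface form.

1 Syncope: [zuzufso] → [zzfso]
2 Intervocalic Voicing: no change — [zzfso]
3 Degemination: [zzfso] → [zfso]

[zfso]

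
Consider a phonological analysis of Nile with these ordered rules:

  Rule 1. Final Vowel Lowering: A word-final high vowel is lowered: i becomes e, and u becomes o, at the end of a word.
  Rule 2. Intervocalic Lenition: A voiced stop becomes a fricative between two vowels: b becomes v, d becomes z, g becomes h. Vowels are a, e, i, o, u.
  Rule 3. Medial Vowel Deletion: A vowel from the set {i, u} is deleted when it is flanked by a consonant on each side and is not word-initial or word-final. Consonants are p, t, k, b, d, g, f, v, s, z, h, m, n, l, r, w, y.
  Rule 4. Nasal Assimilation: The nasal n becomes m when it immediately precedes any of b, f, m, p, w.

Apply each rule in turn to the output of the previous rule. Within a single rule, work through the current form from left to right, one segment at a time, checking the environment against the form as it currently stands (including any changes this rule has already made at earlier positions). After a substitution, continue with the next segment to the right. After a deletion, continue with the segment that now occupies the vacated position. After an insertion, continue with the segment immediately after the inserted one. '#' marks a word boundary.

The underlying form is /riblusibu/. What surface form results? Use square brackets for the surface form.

[rblsvo]

Rule 1 Final Vowel Lowering: [riblusibu] → [riblusibo]
Rule 2 Intervocalic Lenition: [riblusibo] → [riblusivo]
Rule 3 Medial Vowel Deletion: [riblusivo] → [rblsvo]
Rule 4 Nasal Assimilation: no change — [rblsvo]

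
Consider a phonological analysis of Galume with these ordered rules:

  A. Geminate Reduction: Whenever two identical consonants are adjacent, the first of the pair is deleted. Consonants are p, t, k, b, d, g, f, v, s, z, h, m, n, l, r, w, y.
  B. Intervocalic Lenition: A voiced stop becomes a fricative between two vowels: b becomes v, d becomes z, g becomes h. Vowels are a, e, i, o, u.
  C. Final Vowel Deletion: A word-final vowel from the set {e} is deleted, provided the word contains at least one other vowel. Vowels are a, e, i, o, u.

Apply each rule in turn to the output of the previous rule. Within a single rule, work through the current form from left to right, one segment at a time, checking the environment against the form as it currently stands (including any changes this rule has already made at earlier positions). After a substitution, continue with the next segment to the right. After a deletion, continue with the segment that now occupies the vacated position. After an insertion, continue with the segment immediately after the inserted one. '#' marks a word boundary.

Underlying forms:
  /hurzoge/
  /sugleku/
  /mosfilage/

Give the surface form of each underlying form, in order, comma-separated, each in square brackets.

/hurzoge/:
  A Geminate Reduction: no change — [hurzoge]
  B Intervocalic Lenition: [hurzoge] → [hurzohe]
  C Final Vowel Deletion: [hurzohe] → [hurzoh]
/sugleku/:
  A Geminate Reduction: no change — [sugleku]
  B Intervocalic Lenition: no change — [sugleku]
  C Final Vowel Deletion: no change — [sugleku]
/mosfilage/:
  A Geminate Reduction: no change — [mosfilage]
  B Intervocalic Lenition: [mosfilage] → [mosfilahe]
  C Final Vowel Deletion: [mosfilahe] → [mosfilah]

[hurzoh], [sugleku], [mosfilah]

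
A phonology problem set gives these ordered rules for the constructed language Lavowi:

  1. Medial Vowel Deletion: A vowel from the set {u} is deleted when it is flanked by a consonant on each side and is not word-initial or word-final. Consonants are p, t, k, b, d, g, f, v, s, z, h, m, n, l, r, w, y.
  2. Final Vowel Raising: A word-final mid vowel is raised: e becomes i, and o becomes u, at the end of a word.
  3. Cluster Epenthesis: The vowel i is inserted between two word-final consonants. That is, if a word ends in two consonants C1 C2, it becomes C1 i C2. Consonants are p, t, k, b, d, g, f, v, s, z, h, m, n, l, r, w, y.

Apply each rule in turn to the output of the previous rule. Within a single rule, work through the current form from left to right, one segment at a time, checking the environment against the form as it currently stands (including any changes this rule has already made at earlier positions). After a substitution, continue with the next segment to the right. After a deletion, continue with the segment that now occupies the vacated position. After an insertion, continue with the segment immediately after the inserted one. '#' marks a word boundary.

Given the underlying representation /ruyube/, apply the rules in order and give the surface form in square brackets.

[rybi]

1 Medial Vowel Deletion: [ruyube] → [rybe]
2 Final Vowel Raising: [rybe] → [rybi]
3 Cluster Epenthesis: no change — [rybi]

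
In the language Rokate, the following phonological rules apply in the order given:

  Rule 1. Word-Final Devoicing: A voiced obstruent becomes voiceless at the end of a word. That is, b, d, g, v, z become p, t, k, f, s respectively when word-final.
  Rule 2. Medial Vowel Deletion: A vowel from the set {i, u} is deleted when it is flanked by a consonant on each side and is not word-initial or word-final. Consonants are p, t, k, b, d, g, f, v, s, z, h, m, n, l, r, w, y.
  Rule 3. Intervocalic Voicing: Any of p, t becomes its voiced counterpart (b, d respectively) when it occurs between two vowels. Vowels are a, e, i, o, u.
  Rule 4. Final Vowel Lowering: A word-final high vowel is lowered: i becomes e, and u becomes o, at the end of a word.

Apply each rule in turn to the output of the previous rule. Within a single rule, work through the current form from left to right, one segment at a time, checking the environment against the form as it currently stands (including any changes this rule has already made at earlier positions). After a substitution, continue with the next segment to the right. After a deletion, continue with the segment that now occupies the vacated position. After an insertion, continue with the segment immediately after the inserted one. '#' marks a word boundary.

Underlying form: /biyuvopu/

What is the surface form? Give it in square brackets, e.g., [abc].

[byvobo]

Rule 1 Word-Final Devoicing: no change — [biyuvopu]
Rule 2 Medial Vowel Deletion: [biyuvopu] → [byvopu]
Rule 3 Intervocalic Voicing: [byvopu] → [byvobu]
Rule 4 Final Vowel Lowering: [byvobu] → [byvobo]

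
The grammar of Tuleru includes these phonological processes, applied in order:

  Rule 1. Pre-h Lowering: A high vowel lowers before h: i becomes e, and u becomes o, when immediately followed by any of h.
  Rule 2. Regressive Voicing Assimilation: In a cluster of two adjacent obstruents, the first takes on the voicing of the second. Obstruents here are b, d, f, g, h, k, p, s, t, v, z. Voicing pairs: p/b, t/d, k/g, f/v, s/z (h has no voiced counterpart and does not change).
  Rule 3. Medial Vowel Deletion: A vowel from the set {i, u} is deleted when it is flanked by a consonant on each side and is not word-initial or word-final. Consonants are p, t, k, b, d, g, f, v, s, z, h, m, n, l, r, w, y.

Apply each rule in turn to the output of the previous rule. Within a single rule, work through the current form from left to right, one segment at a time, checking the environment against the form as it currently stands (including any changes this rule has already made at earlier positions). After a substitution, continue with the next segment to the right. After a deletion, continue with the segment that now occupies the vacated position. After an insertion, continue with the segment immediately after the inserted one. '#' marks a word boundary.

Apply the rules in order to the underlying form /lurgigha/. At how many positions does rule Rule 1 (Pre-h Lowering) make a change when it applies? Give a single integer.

Rule 1 Pre-h Lowering: no change — [lurgigha]
Rule 2 Regressive Voicing Assimilation: [lurgigha] → [lurgikha]
Rule 3 Medial Vowel Deletion: [lurgikha] → [lrgkha]
Rule Rule 1 changed 0 position(s).

0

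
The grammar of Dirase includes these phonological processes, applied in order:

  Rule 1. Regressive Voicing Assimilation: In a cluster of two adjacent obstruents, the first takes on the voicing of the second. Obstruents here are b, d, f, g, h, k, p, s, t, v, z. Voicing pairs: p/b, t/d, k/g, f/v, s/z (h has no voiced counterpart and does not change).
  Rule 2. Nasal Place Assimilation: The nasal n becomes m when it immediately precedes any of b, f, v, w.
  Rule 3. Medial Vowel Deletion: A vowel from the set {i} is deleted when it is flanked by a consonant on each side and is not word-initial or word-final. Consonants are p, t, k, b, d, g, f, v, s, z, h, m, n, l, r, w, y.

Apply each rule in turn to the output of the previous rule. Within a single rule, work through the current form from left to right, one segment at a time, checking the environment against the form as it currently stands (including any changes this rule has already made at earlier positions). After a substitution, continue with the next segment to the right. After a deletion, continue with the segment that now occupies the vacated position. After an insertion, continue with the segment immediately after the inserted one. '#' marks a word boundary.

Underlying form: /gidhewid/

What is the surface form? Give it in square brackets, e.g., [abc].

Rule 1 Regressive Voicing Assimilation: [gidhewid] → [githewid]
Rule 2 Nasal Place Assimilation: no change — [githewid]
Rule 3 Medial Vowel Deletion: [githewid] → [gthewd]

[gthewd]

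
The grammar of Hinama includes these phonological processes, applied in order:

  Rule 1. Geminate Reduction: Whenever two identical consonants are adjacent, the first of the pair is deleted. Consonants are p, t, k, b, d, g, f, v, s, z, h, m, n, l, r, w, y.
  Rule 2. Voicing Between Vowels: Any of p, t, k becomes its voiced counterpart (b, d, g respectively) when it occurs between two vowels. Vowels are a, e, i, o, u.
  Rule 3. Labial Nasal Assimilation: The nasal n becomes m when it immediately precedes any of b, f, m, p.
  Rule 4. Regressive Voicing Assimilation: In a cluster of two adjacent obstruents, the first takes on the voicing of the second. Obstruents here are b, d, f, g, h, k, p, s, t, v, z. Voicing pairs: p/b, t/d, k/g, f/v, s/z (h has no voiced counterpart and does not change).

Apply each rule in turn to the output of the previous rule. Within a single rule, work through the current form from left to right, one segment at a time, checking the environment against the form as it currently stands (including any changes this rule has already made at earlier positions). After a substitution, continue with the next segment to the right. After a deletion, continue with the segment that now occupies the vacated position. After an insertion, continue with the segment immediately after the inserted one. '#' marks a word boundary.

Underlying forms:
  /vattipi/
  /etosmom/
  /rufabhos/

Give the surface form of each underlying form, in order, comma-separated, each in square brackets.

/vattipi/:
  Rule 1 Geminate Reduction: [vattipi] → [vatipi]
  Rule 2 Voicing Between Vowels: [vatipi] → [vadibi]
  Rule 3 Labial Nasal Assimilation: no change — [vadibi]
  Rule 4 Regressive Voicing Assimilation: no change — [vadibi]
/etosmom/:
  Rule 1 Geminate Reduction: no change — [etosmom]
  Rule 2 Voicing Between Vowels: [etosmom] → [edosmom]
  Rule 3 Labial Nasal Assimilation: no change — [edosmom]
  Rule 4 Regressive Voicing Assimilation: no change — [edosmom]
/rufabhos/:
  Rule 1 Geminate Reduction: no change — [rufabhos]
  Rule 2 Voicing Between Vowels: no change — [rufabhos]
  Rule 3 Labial Nasal Assimilation: no change — [rufabhos]
  Rule 4 Regressive Voicing Assimilation: [rufabhos] → [rufaphos]

[vadibi], [edosmom], [rufaphos]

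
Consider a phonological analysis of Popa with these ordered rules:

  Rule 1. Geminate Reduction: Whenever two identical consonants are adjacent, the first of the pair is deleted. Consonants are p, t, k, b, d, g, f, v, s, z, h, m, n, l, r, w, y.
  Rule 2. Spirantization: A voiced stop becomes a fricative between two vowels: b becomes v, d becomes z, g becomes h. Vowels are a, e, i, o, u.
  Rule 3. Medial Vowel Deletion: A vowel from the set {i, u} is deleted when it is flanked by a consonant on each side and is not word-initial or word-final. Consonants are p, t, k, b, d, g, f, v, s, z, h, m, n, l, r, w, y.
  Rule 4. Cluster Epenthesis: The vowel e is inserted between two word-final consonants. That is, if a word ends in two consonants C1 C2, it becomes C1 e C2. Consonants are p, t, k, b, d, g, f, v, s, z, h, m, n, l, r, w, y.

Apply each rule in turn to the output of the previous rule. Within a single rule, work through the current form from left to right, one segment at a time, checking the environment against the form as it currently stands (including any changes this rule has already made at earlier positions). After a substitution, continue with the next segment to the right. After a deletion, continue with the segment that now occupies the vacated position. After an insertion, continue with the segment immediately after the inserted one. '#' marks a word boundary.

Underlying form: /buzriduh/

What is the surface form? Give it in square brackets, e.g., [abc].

[bzrzeh]

Rule 1 Geminate Reduction: no change — [buzriduh]
Rule 2 Spirantization: [buzriduh] → [buzrizuh]
Rule 3 Medial Vowel Deletion: [buzrizuh] → [bzrzh]
Rule 4 Cluster Epenthesis: [bzrzh] → [bzrzeh]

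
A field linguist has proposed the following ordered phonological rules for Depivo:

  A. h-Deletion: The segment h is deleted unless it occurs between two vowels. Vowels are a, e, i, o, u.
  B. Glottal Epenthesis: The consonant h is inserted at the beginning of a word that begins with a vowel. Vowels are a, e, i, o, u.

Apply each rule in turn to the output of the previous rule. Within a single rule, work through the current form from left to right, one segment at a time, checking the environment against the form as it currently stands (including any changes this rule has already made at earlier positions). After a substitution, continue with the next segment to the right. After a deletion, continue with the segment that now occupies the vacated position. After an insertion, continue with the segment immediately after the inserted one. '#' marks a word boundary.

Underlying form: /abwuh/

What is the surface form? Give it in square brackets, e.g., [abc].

[habwu]

A h-Deletion: [abwuh] → [abwu]
B Glottal Epenthesis: [abwu] → [habwu]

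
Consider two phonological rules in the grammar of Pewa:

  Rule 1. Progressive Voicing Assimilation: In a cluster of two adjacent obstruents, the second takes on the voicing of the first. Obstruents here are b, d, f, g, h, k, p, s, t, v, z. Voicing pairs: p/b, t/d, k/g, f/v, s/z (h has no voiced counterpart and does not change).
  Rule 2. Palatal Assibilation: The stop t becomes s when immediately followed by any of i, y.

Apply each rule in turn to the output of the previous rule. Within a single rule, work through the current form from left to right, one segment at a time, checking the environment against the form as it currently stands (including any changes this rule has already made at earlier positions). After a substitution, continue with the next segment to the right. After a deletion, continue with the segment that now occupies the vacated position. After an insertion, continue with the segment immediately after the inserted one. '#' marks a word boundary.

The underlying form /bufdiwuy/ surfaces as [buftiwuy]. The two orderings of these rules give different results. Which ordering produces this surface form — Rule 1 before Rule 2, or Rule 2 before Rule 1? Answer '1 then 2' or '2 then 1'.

Order 1 then 2:
  1 Progressive Voicing Assimilation: [bufdiwuy] → [buftiwuy]
  2 Palatal Assibilation: [buftiwuy] → [bufsiwuy]
  result: [bufsiwuy]
Order 2 then 1:
  2 Palatal Assibilation: no change — [bufdiwuy]
  1 Progressive Voicing Assimilation: [bufdiwuy] → [buftiwuy]
  result: [buftiwuy]

2 then 1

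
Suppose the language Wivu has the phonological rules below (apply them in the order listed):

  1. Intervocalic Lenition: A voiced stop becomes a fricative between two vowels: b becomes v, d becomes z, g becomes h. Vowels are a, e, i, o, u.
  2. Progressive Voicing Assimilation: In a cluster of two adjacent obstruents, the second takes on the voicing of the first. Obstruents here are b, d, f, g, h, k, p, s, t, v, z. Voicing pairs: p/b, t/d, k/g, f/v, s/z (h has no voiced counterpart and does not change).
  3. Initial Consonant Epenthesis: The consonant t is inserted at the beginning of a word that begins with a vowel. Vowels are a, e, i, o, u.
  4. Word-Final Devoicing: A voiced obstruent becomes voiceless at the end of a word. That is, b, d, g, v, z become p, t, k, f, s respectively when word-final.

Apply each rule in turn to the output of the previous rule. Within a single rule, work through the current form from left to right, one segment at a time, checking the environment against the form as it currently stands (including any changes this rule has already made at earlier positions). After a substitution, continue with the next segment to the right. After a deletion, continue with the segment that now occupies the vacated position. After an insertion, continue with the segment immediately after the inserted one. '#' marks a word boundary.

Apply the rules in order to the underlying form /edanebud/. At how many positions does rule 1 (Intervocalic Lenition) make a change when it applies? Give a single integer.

2

1 Intervocalic Lenition: [edanebud] → [ezanevud]
2 Progressive Voicing Assimilation: no change — [ezanevud]
3 Initial Consonant Epenthesis: [ezanevud] → [tezanevud]
4 Word-Final Devoicing: [tezanevud] → [tezanevut]
Rule 1 changed 2 position(s).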